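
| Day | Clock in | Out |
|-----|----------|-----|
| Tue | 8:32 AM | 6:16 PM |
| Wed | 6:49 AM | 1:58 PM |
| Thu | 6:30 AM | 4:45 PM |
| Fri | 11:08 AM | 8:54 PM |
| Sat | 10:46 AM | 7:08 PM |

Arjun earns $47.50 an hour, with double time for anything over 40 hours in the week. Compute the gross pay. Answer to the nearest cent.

$2400.33

Tue: 8:32 AM–6:16 PM = 9 h 44 min
Wed: 6:49 AM–1:58 PM = 7 h 9 min
Thu: 6:30 AM–4:45 PM = 10 h 15 min
Fri: 11:08 AM–8:54 PM = 9 h 46 min
Sat: 10:46 AM–7:08 PM = 8 h 22 min
Total worked: 45 h 16 min = 2716 min.
Regular 40 h 0 min = 2400 min at $47.50/h; overtime 5 h 16 min = 316 min at $95.00/h.
Pay = (2400 × $47.50 + 316 × $95.00) ÷ 60 = $2400.33.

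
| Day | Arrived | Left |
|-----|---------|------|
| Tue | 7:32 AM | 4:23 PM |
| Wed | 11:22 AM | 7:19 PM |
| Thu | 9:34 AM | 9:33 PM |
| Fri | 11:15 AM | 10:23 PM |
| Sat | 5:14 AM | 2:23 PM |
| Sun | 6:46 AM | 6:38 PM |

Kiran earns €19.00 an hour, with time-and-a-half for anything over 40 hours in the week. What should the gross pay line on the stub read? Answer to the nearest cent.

€1356.60

Tue: 7:32 AM–4:23 PM = 8 h 51 min
Wed: 11:22 AM–7:19 PM = 7 h 57 min
Thu: 9:34 AM–9:33 PM = 11 h 59 min
Fri: 11:15 AM–10:23 PM = 11 h 8 min
Sat: 5:14 AM–2:23 PM = 9 h 9 min
Sun: 6:46 AM–6:38 PM = 11 h 52 min
Total worked: 60 h 56 min = 3656 min.
Regular 40 h 0 min = 2400 min at €19.00/h; overtime 20 h 56 min = 1256 min at €28.50/h.
Pay = (2400 × €19.00 + 1256 × €28.50) ÷ 60 = €1356.60.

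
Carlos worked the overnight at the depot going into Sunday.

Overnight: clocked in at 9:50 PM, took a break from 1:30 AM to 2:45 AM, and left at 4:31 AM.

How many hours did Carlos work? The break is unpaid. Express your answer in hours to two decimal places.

5.43 hours

Overnight: 9:50 PM → midnight = 2 h 10 min; midnight → 4:31 AM = 4 h 31 min; span 6 h 41 min; less 75 min break → 5 h 26 min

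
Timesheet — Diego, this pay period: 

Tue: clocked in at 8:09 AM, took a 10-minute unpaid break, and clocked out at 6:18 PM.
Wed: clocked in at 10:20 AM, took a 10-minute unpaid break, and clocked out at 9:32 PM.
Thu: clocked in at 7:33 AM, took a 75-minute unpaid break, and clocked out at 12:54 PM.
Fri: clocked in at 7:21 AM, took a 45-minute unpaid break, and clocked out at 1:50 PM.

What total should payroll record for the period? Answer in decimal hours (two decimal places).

30.85 hours

Tue: 8:09 AM–6:18 PM = 10 h 9 min; less 10 min break → 9 h 59 min
Wed: 10:20 AM–9:32 PM = 11 h 12 min; less 10 min break → 11 h 2 min
Thu: 7:33 AM–12:54 PM = 5 h 21 min; less 75 min break → 4 h 6 min
Fri: 7:21 AM–1:50 PM = 6 h 29 min; less 45 min break → 5 h 44 min
Total: 9 h 59 min + 11 h 2 min + 4 h 6 min + 5 h 44 min = 30 h 51 min.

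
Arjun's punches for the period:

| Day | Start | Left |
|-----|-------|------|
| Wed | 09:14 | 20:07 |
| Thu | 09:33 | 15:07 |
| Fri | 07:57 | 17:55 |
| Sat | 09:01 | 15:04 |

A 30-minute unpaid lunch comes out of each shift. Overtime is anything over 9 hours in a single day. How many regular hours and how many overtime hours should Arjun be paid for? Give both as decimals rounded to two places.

Wed: 09:14–20:07 = 10 h 53 min; less 30 min break → 10 h 23 min
Thu: 09:33–15:07 = 5 h 34 min; less 30 min break → 5 h 4 min
Fri: 07:57–17:55 = 9 h 58 min; less 30 min break → 9 h 28 min
Sat: 09:01–15:04 = 6 h 3 min; less 30 min break → 5 h 33 min
Wed reg 9 h 0 min / OT 1 h 23 min; Thu reg 5 h 4 min / OT 0 h 0 min; Fri reg 9 h 0 min / OT 0 h 28 min; Sat reg 5 h 33 min / OT 0 h 0 min.
Totals: regular 28 h 37 min, overtime 1 h 51 min.

Regular 28.62 hours, overtime 1.85 hours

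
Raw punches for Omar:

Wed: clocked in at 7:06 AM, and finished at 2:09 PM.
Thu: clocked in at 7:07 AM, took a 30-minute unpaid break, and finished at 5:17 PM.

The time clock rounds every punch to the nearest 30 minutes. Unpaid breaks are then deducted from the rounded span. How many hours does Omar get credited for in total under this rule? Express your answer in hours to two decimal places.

17.00 hours

Wed: in 7:06 AM→7:00 AM, out 2:09 PM→2:00 PM; 7 h 0 min
Thu: in 7:07 AM→7:00 AM, out 5:17 PM→5:30 PM; 10 h 30 min − 30 min = 10 h 0 min
Total credited: 17 h 0 min.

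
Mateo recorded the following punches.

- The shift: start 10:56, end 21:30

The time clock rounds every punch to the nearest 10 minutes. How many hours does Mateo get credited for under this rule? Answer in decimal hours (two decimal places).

10.50 hours

The shift: in 10:56→11:00, out 21:30→21:30; 10 h 30 min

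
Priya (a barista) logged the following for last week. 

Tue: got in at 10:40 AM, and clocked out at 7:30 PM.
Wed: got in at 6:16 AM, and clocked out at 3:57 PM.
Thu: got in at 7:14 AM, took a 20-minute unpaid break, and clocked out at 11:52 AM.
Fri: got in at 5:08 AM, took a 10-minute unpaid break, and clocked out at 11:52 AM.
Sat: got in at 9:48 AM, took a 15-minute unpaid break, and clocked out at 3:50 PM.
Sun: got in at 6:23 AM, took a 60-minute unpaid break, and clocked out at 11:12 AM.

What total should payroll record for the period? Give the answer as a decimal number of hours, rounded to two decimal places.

38.98 hours

Tue: 10:40 AM–7:30 PM = 8 h 50 min
Wed: 6:16 AM–3:57 PM = 9 h 41 min
Thu: 7:14 AM–11:52 AM = 4 h 38 min; less 20 min break → 4 h 18 min
Fri: 5:08 AM–11:52 AM = 6 h 44 min; less 10 min break → 6 h 34 min
Sat: 9:48 AM–3:50 PM = 6 h 2 min; less 15 min break → 5 h 47 min
Sun: 6:23 AM–11:12 AM = 4 h 49 min; less 60 min break → 3 h 49 min
Total: 8 h 50 min + 9 h 41 min + 4 h 18 min + 6 h 34 min + 5 h 47 min + 3 h 49 min = 38 h 59 min.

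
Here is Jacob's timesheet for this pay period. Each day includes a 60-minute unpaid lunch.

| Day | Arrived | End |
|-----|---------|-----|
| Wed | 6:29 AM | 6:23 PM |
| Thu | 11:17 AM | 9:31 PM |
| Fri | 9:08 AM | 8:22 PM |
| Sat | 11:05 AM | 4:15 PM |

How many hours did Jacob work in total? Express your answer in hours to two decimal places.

34.53 hours

Wed: 6:29 AM–6:23 PM = 11 h 54 min; less 60 min break → 10 h 54 min
Thu: 11:17 AM–9:31 PM = 10 h 14 min; less 60 min break → 9 h 14 min
Fri: 9:08 AM–8:22 PM = 11 h 14 min; less 60 min break → 10 h 14 min
Sat: 11:05 AM–4:15 PM = 5 h 10 min; less 60 min break → 4 h 10 min
Total: 10 h 54 min + 9 h 14 min + 10 h 14 min + 4 h 10 min = 34 h 32 min.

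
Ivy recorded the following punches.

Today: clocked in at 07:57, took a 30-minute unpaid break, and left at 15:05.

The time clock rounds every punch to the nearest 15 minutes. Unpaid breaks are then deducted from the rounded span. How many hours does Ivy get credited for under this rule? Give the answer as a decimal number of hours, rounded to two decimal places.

Today: in 07:57→08:00, out 15:05→15:00; 7 h 0 min − 30 min = 6 h 30 min

6.50 hours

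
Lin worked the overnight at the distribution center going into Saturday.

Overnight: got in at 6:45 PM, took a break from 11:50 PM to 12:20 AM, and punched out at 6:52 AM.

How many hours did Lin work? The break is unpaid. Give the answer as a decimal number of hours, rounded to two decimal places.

11.62 hours

Overnight: 6:45 PM → midnight = 5 h 15 min; midnight → 6:52 AM = 6 h 52 min; span 12 h 7 min; less 30 min break → 11 h 37 min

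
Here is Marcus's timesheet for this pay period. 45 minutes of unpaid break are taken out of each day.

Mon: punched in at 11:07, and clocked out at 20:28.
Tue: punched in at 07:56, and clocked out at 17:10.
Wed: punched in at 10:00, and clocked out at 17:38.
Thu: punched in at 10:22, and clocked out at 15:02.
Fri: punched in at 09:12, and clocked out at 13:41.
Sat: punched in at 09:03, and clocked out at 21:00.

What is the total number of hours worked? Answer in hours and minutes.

42 h 49 min

Mon: 11:07–20:28 = 9 h 21 min; less 45 min break → 8 h 36 min
Tue: 07:56–17:10 = 9 h 14 min; less 45 min break → 8 h 29 min
Wed: 10:00–17:38 = 7 h 38 min; less 45 min break → 6 h 53 min
Thu: 10:22–15:02 = 4 h 40 min; less 45 min break → 3 h 55 min
Fri: 09:12–13:41 = 4 h 29 min; less 45 min break → 3 h 44 min
Sat: 09:03–21:00 = 11 h 57 min; less 45 min break → 11 h 12 min
Total: 8 h 36 min + 8 h 29 min + 6 h 53 min + 3 h 55 min + 3 h 44 min + 11 h 12 min = 42 h 49 min.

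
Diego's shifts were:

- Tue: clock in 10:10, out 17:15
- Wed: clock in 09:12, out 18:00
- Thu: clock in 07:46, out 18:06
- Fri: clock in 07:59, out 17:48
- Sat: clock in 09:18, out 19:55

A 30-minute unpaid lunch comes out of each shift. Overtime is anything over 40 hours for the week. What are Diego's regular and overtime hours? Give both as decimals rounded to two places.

Regular 40.00 hours, overtime 4.15 hours

Tue: 10:10–17:15 = 7 h 5 min; less 30 min break → 6 h 35 min
Wed: 09:12–18:00 = 8 h 48 min; less 30 min break → 8 h 18 min
Thu: 07:46–18:06 = 10 h 20 min; less 30 min break → 9 h 50 min
Fri: 07:59–17:48 = 9 h 49 min; less 30 min break → 9 h 19 min
Sat: 09:18–19:55 = 10 h 37 min; less 30 min break → 10 h 7 min
Total worked: 44 h 9 min = 44.15 h.
Threshold 40 h → overtime 4 h 9 min, regular 40 h 0 min.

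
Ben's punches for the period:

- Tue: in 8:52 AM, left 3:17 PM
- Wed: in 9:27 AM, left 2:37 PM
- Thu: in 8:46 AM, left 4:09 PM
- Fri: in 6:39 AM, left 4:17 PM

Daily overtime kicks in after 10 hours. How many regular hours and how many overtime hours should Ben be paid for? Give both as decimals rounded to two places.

Regular 28.60 hours, overtime 0.00 hours

Tue: 8:52 AM–3:17 PM = 6 h 25 min
Wed: 9:27 AM–2:37 PM = 5 h 10 min
Thu: 8:46 AM–4:09 PM = 7 h 23 min
Fri: 6:39 AM–4:17 PM = 9 h 38 min
Tue reg 6 h 25 min / OT 0 h 0 min; Wed reg 5 h 10 min / OT 0 h 0 min; Thu reg 7 h 23 min / OT 0 h 0 min; Fri reg 9 h 38 min / OT 0 h 0 min.
Totals: regular 28 h 36 min, overtime 0 h 0 min.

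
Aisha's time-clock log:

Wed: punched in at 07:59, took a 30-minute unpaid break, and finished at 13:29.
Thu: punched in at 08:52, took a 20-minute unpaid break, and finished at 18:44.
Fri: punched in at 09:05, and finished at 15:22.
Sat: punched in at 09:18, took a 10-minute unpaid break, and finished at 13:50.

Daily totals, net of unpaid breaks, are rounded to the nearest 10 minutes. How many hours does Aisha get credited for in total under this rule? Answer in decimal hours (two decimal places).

25.17 hours

Wed: 07:59–13:29 = 5 h 30 min − 30 min = 5 h 0 min → rounds to 5 h 0 min
Thu: 08:52–18:44 = 9 h 52 min − 20 min = 9 h 32 min → rounds to 9 h 30 min
Fri: 09:05–15:22 = 6 h 17 min → rounds to 6 h 20 min
Sat: 09:18–13:50 = 4 h 32 min − 10 min = 4 h 22 min → rounds to 4 h 20 min
Total credited: 25 h 10 min.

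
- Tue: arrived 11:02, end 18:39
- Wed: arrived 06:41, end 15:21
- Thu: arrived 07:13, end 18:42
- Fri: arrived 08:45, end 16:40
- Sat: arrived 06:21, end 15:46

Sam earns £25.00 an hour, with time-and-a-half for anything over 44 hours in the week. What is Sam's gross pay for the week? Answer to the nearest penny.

£1141.25

Tue: 11:02–18:39 = 7 h 37 min
Wed: 06:41–15:21 = 8 h 40 min
Thu: 07:13–18:42 = 11 h 29 min
Fri: 08:45–16:40 = 7 h 55 min
Sat: 06:21–15:46 = 9 h 25 min
Total worked: 45 h 6 min = 2706 min.
Regular 44 h 0 min = 2640 min at £25.00/h; overtime 1 h 6 min = 66 min at £37.50/h.
Pay = (2640 × £25.00 + 66 × £37.50) ÷ 60 = £1141.25.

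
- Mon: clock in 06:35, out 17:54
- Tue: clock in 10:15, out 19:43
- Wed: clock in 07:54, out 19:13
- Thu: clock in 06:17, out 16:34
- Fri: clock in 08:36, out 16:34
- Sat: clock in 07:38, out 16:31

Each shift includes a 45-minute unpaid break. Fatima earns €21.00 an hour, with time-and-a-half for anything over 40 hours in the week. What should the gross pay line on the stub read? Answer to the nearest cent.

Mon: 06:35–17:54 = 11 h 19 min; less 45 min break → 10 h 34 min
Tue: 10:15–19:43 = 9 h 28 min; less 45 min break → 8 h 43 min
Wed: 07:54–19:13 = 11 h 19 min; less 45 min break → 10 h 34 min
Thu: 06:17–16:34 = 10 h 17 min; less 45 min break → 9 h 32 min
Fri: 08:36–16:34 = 7 h 58 min; less 45 min break → 7 h 13 min
Sat: 07:38–16:31 = 8 h 53 min; less 45 min break → 8 h 8 min
Total worked: 54 h 44 min = 3284 min.
Regular 40 h 0 min = 2400 min at €21.00/h; overtime 14 h 44 min = 884 min at €31.50/h.
Pay = (2400 × €21.00 + 884 × €31.50) ÷ 60 = €1304.10.

€1304.10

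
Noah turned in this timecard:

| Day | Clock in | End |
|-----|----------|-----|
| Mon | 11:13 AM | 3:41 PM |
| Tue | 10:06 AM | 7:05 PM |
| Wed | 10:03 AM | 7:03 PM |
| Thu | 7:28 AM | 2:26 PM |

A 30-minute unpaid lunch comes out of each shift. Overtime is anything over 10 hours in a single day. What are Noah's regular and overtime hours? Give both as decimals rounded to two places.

Mon: 11:13 AM–3:41 PM = 4 h 28 min; less 30 min break → 3 h 58 min
Tue: 10:06 AM–7:05 PM = 8 h 59 min; less 30 min break → 8 h 29 min
Wed: 10:03 AM–7:03 PM = 9 h 0 min; less 30 min break → 8 h 30 min
Thu: 7:28 AM–2:26 PM = 6 h 58 min; less 30 min break → 6 h 28 min
Mon reg 3 h 58 min / OT 0 h 0 min; Tue reg 8 h 29 min / OT 0 h 0 min; Wed reg 8 h 30 min / OT 0 h 0 min; Thu reg 6 h 28 min / OT 0 h 0 min.
Totals: regular 27 h 25 min, overtime 0 h 0 min.

Regular 27.42 hours, overtime 0.00 hours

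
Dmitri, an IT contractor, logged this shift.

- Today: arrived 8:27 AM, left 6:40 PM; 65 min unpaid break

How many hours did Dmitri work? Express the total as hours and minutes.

9 h 8 min

Today: 8:27 AM–6:40 PM = 10 h 13 min; less 65 min break → 9 h 8 min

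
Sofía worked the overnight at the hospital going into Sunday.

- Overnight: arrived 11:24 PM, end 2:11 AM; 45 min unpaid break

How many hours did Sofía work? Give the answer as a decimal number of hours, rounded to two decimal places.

2.03 hours

Overnight: 11:24 PM → midnight = 0 h 36 min; midnight → 2:11 AM = 2 h 11 min; span 2 h 47 min; less 45 min break → 2 h 2 min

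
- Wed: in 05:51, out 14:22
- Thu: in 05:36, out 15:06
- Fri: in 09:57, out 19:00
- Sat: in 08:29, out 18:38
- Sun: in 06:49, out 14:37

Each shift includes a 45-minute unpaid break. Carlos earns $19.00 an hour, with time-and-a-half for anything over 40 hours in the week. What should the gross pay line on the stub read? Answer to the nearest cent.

$796.10

Wed: 05:51–14:22 = 8 h 31 min; less 45 min break → 7 h 46 min
Thu: 05:36–15:06 = 9 h 30 min; less 45 min break → 8 h 45 min
Fri: 09:57–19:00 = 9 h 3 min; less 45 min break → 8 h 18 min
Sat: 08:29–18:38 = 10 h 9 min; less 45 min break → 9 h 24 min
Sun: 06:49–14:37 = 7 h 48 min; less 45 min break → 7 h 3 min
Total worked: 41 h 16 min = 2476 min.
Regular 40 h 0 min = 2400 min at $19.00/h; overtime 1 h 16 min = 76 min at $28.50/h.
Pay = (2400 × $19.00 + 76 × $28.50) ÷ 60 = $796.10.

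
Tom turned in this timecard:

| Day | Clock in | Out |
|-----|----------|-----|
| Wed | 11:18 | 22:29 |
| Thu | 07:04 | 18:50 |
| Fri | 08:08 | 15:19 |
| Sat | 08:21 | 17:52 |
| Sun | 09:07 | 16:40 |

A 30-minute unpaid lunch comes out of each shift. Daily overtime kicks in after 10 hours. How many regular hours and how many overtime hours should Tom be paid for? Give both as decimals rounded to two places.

Regular 42.75 hours, overtime 1.95 hours

Wed: 11:18–22:29 = 11 h 11 min; less 30 min break → 10 h 41 min
Thu: 07:04–18:50 = 11 h 46 min; less 30 min break → 11 h 16 min
Fri: 08:08–15:19 = 7 h 11 min; less 30 min break → 6 h 41 min
Sat: 08:21–17:52 = 9 h 31 min; less 30 min break → 9 h 1 min
Sun: 09:07–16:40 = 7 h 33 min; less 30 min break → 7 h 3 min
Wed reg 10 h 0 min / OT 0 h 41 min; Thu reg 10 h 0 min / OT 1 h 16 min; Fri reg 6 h 41 min / OT 0 h 0 min; Sat reg 9 h 1 min / OT 0 h 0 min; Sun reg 7 h 3 min / OT 0 h 0 min.
Totals: regular 42 h 45 min, overtime 1 h 57 min.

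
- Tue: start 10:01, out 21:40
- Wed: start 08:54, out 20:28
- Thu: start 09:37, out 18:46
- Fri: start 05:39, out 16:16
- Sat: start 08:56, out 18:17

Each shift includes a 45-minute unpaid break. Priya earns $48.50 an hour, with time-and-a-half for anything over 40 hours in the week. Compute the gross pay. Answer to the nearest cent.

$2564.44

Tue: 10:01–21:40 = 11 h 39 min; less 45 min break → 10 h 54 min
Wed: 08:54–20:28 = 11 h 34 min; less 45 min break → 10 h 49 min
Thu: 09:37–18:46 = 9 h 9 min; less 45 min break → 8 h 24 min
Fri: 05:39–16:16 = 10 h 37 min; less 45 min break → 9 h 52 min
Sat: 08:56–18:17 = 9 h 21 min; less 45 min break → 8 h 36 min
Total worked: 48 h 35 min = 2915 min.
Regular 40 h 0 min = 2400 min at $48.50/h; overtime 8 h 35 min = 515 min at $72.75/h.
Pay = (2400 × $48.50 + 515 × $72.75) ÷ 60 = $2564.44.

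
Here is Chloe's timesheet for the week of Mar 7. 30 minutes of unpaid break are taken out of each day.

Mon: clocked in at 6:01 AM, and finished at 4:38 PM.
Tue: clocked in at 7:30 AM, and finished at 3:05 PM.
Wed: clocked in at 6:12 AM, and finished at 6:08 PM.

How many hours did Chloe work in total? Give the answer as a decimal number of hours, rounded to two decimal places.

28.63 hours

Mon: 6:01 AM–4:38 PM = 10 h 37 min; less 30 min break → 10 h 7 min
Tue: 7:30 AM–3:05 PM = 7 h 35 min; less 30 min break → 7 h 5 min
Wed: 6:12 AM–6:08 PM = 11 h 56 min; less 30 min break → 11 h 26 min
Total: 10 h 7 min + 7 h 5 min + 11 h 26 min = 28 h 38 min.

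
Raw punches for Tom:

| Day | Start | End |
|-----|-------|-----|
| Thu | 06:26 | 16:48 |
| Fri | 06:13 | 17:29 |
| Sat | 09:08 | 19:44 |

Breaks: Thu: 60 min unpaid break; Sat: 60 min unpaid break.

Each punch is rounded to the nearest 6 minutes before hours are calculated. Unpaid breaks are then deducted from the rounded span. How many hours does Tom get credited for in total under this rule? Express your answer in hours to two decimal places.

Thu: in 06:26→06:24, out 16:48→16:48; 10 h 24 min − 60 min = 9 h 24 min
Fri: in 06:13→06:12, out 17:29→17:30; 11 h 18 min
Sat: in 09:08→09:06, out 19:44→19:42; 10 h 36 min − 60 min = 9 h 36 min
Total credited: 30 h 18 min.

30.30 hours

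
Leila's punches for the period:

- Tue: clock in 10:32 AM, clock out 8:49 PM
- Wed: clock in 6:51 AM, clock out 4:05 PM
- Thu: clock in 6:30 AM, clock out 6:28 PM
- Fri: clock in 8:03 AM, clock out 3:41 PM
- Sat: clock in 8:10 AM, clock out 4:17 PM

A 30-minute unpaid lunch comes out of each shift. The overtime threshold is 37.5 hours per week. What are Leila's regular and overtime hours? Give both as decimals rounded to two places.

Regular 37.50 hours, overtime 7.23 hours

Tue: 10:32 AM–8:49 PM = 10 h 17 min; less 30 min break → 9 h 47 min
Wed: 6:51 AM–4:05 PM = 9 h 14 min; less 30 min break → 8 h 44 min
Thu: 6:30 AM–6:28 PM = 11 h 58 min; less 30 min break → 11 h 28 min
Fri: 8:03 AM–3:41 PM = 7 h 38 min; less 30 min break → 7 h 8 min
Sat: 8:10 AM–4:17 PM = 8 h 7 min; less 30 min break → 7 h 37 min
Total worked: 44 h 44 min = 44.73 h.
Threshold 37.5 h → overtime 7 h 14 min, regular 37 h 30 min.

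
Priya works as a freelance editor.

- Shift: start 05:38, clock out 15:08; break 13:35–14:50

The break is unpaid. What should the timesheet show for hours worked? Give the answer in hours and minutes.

Shift: 05:38–15:08 = 9 h 30 min; less 75 min break → 8 h 15 min

8 h 15 min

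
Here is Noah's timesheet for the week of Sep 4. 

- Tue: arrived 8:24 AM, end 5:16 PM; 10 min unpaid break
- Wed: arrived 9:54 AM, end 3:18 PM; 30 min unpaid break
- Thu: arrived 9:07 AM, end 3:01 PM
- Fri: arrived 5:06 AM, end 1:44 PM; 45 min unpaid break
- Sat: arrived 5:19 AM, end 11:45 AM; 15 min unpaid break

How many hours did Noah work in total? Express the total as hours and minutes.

Tue: 8:24 AM–5:16 PM = 8 h 52 min; less 10 min break → 8 h 42 min
Wed: 9:54 AM–3:18 PM = 5 h 24 min; less 30 min break → 4 h 54 min
Thu: 9:07 AM–3:01 PM = 5 h 54 min
Fri: 5:06 AM–1:44 PM = 8 h 38 min; less 45 min break → 7 h 53 min
Sat: 5:19 AM–11:45 AM = 6 h 26 min; less 15 min break → 6 h 11 min
Total: 8 h 42 min + 4 h 54 min + 5 h 54 min + 7 h 53 min + 6 h 11 min = 33 h 34 min.

33 h 34 min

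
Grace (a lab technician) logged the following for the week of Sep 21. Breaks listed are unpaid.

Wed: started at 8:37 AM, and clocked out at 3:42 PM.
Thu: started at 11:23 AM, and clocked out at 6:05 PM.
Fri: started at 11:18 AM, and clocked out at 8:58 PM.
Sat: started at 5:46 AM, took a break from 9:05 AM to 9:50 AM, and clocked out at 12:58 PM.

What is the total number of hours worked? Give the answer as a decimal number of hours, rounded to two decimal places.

Wed: 8:37 AM–3:42 PM = 7 h 5 min
Thu: 11:23 AM–6:05 PM = 6 h 42 min
Fri: 11:18 AM–8:58 PM = 9 h 40 min
Sat: 5:46 AM–12:58 PM = 7 h 12 min; less 45 min break → 6 h 27 min
Total: 7 h 5 min + 6 h 42 min + 9 h 40 min + 6 h 27 min = 29 h 54 min.

29.90 hours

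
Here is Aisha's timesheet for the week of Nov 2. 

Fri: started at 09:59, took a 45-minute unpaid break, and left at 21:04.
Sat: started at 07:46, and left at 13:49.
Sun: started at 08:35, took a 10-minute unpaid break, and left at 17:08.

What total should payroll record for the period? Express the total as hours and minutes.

24 h 46 min

Fri: 09:59–21:04 = 11 h 5 min; less 45 min break → 10 h 20 min
Sat: 07:46–13:49 = 6 h 3 min
Sun: 08:35–17:08 = 8 h 33 min; less 10 min break → 8 h 23 min
Total: 10 h 20 min + 6 h 3 min + 8 h 23 min = 24 h 46 min.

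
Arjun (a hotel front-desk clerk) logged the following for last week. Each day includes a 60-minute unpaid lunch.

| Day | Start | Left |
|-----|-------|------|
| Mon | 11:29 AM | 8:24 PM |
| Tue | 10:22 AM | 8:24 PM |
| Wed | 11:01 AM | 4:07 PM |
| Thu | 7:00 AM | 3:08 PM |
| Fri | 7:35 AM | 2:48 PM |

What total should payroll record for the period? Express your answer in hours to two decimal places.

34.40 hours

Mon: 11:29 AM–8:24 PM = 8 h 55 min; less 60 min break → 7 h 55 min
Tue: 10:22 AM–8:24 PM = 10 h 2 min; less 60 min break → 9 h 2 min
Wed: 11:01 AM–4:07 PM = 5 h 6 min; less 60 min break → 4 h 6 min
Thu: 7:00 AM–3:08 PM = 8 h 8 min; less 60 min break → 7 h 8 min
Fri: 7:35 AM–2:48 PM = 7 h 13 min; less 60 min break → 6 h 13 min
Total: 7 h 55 min + 9 h 2 min + 4 h 6 min + 7 h 8 min + 6 h 13 min = 34 h 24 min.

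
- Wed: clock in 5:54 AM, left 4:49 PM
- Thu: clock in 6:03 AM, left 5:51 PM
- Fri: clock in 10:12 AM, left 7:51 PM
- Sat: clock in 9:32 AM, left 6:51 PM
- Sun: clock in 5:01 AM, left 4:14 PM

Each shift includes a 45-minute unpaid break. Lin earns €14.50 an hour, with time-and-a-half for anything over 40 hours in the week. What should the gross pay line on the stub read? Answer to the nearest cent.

Wed: 5:54 AM–4:49 PM = 10 h 55 min; less 45 min break → 10 h 10 min
Thu: 6:03 AM–5:51 PM = 11 h 48 min; less 45 min break → 11 h 3 min
Fri: 10:12 AM–7:51 PM = 9 h 39 min; less 45 min break → 8 h 54 min
Sat: 9:32 AM–6:51 PM = 9 h 19 min; less 45 min break → 8 h 34 min
Sun: 5:01 AM–4:14 PM = 11 h 13 min; less 45 min break → 10 h 28 min
Total worked: 49 h 9 min = 2949 min.
Regular 40 h 0 min = 2400 min at €14.50/h; overtime 9 h 9 min = 549 min at €21.75/h.
Pay = (2400 × €14.50 + 549 × €21.75) ÷ 60 = €779.01.

€779.01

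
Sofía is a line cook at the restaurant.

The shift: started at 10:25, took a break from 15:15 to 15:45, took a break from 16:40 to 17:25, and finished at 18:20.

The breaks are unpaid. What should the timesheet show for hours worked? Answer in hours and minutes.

6 h 40 min

The shift: 10:25–18:20 = 7 h 55 min; less 75 min break → 6 h 40 min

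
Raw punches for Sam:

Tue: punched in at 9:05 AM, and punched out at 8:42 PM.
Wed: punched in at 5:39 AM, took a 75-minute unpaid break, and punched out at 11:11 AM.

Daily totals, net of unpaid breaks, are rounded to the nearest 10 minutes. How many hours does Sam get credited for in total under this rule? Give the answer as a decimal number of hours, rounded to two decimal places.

16.00 hours

Tue: 9:05 AM–8:42 PM = 11 h 37 min → rounds to 11 h 40 min
Wed: 5:39 AM–11:11 AM = 5 h 32 min − 75 min = 4 h 17 min → rounds to 4 h 20 min
Total credited: 16 h 0 min.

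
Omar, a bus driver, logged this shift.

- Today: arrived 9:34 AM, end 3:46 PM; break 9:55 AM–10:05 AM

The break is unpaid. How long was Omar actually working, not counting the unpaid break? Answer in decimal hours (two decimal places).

Today: 9:34 AM–3:46 PM = 6 h 12 min; less 10 min break → 6 h 2 min

6.03 hours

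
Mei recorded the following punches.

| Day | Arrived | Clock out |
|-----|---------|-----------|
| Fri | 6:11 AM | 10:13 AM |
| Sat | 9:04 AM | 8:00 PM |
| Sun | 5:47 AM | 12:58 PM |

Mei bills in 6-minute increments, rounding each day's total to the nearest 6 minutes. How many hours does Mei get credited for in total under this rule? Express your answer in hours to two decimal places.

22.10 hours

Fri: 6:11 AM–10:13 AM = 4 h 2 min → rounds to 4 h 0 min
Sat: 9:04 AM–8:00 PM = 10 h 56 min → rounds to 10 h 54 min
Sun: 5:47 AM–12:58 PM = 7 h 11 min → rounds to 7 h 12 min
Total credited: 22 h 6 min.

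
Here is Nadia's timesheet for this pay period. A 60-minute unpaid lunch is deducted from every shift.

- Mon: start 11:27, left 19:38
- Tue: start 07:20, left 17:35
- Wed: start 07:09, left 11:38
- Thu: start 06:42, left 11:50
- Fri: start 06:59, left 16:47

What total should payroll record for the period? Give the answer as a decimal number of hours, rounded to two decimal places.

Mon: 11:27–19:38 = 8 h 11 min; less 60 min break → 7 h 11 min
Tue: 07:20–17:35 = 10 h 15 min; less 60 min break → 9 h 15 min
Wed: 07:09–11:38 = 4 h 29 min; less 60 min break → 3 h 29 min
Thu: 06:42–11:50 = 5 h 8 min; less 60 min break → 4 h 8 min
Fri: 06:59–16:47 = 9 h 48 min; less 60 min break → 8 h 48 min
Total: 7 h 11 min + 9 h 15 min + 3 h 29 min + 4 h 8 min + 8 h 48 min = 32 h 51 min.

32.85 hours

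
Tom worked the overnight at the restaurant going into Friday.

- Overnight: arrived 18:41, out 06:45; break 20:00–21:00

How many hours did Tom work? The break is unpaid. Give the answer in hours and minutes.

Overnight: 18:41 → midnight = 5 h 19 min; midnight → 06:45 = 6 h 45 min; span 12 h 4 min; less 60 min break → 11 h 4 min

11 h 4 min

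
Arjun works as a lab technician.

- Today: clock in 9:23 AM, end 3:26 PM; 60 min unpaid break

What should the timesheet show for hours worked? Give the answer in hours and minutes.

5 h 3 min

Today: 9:23 AM–3:26 PM = 6 h 3 min; less 60 min break → 5 h 3 min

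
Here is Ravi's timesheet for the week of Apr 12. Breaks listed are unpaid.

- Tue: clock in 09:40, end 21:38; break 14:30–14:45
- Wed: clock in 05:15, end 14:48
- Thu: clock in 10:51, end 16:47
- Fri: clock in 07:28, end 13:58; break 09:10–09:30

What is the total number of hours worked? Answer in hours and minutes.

Tue: 09:40–21:38 = 11 h 58 min; less 15 min break → 11 h 43 min
Wed: 05:15–14:48 = 9 h 33 min
Thu: 10:51–16:47 = 5 h 56 min
Fri: 07:28–13:58 = 6 h 30 min; less 20 min break → 6 h 10 min
Total: 11 h 43 min + 9 h 33 min + 5 h 56 min + 6 h 10 min = 33 h 22 min.

33 h 22 min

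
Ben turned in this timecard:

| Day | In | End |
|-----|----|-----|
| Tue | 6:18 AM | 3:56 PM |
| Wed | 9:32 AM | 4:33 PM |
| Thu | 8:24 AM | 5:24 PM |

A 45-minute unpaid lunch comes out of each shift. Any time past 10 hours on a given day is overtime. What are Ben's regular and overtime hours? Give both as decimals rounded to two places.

Regular 23.40 hours, overtime 0.00 hours

Tue: 6:18 AM–3:56 PM = 9 h 38 min; less 45 min break → 8 h 53 min
Wed: 9:32 AM–4:33 PM = 7 h 1 min; less 45 min break → 6 h 16 min
Thu: 8:24 AM–5:24 PM = 9 h 0 min; less 45 min break → 8 h 15 min
Tue reg 8 h 53 min / OT 0 h 0 min; Wed reg 6 h 16 min / OT 0 h 0 min; Thu reg 8 h 15 min / OT 0 h 0 min.
Totals: regular 23 h 24 min, overtime 0 h 0 min.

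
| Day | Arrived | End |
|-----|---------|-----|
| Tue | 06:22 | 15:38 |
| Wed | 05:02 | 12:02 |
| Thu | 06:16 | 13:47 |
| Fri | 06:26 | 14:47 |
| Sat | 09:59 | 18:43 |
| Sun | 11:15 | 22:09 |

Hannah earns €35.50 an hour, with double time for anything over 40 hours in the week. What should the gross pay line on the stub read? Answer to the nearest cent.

€2255.43

Tue: 06:22–15:38 = 9 h 16 min
Wed: 05:02–12:02 = 7 h 0 min
Thu: 06:16–13:47 = 7 h 31 min
Fri: 06:26–14:47 = 8 h 21 min
Sat: 09:59–18:43 = 8 h 44 min
Sun: 11:15–22:09 = 10 h 54 min
Total worked: 51 h 46 min = 3106 min.
Regular 40 h 0 min = 2400 min at €35.50/h; overtime 11 h 46 min = 706 min at €71.00/h.
Pay = (2400 × €35.50 + 706 × €71.00) ÷ 60 = €2255.43.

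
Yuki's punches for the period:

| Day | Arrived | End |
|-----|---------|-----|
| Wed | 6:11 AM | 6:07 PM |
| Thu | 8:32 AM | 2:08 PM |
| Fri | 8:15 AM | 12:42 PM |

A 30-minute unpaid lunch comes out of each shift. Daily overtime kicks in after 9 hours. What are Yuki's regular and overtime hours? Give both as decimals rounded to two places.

Wed: 6:11 AM–6:07 PM = 11 h 56 min; less 30 min break → 11 h 26 min
Thu: 8:32 AM–2:08 PM = 5 h 36 min; less 30 min break → 5 h 6 min
Fri: 8:15 AM–12:42 PM = 4 h 27 min; less 30 min break → 3 h 57 min
Wed reg 9 h 0 min / OT 2 h 26 min; Thu reg 5 h 6 min / OT 0 h 0 min; Fri reg 3 h 57 min / OT 0 h 0 min.
Totals: regular 18 h 3 min, overtime 2 h 26 min.

Regular 18.05 hours, overtime 2.43 hours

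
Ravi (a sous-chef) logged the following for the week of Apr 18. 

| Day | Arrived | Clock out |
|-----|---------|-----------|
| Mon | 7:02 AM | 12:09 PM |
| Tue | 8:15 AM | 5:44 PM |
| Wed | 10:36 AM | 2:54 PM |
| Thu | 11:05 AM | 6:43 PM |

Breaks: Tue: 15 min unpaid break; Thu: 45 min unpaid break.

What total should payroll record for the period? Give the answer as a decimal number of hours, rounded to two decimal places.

Mon: 7:02 AM–12:09 PM = 5 h 7 min
Tue: 8:15 AM–5:44 PM = 9 h 29 min; less 15 min break → 9 h 14 min
Wed: 10:36 AM–2:54 PM = 4 h 18 min
Thu: 11:05 AM–6:43 PM = 7 h 38 min; less 45 min break → 6 h 53 min
Total: 5 h 7 min + 9 h 14 min + 4 h 18 min + 6 h 53 min = 25 h 32 min.

25.53 hours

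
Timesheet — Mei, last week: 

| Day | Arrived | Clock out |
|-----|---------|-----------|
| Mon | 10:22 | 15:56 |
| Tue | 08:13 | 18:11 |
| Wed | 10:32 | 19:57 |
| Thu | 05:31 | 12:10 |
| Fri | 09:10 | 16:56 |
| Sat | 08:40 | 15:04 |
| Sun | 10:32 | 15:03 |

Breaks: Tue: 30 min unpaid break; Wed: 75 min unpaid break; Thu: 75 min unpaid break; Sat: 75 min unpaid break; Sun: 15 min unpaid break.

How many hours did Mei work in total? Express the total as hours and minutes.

Mon: 10:22–15:56 = 5 h 34 min
Tue: 08:13–18:11 = 9 h 58 min; less 30 min break → 9 h 28 min
Wed: 10:32–19:57 = 9 h 25 min; less 75 min break → 8 h 10 min
Thu: 05:31–12:10 = 6 h 39 min; less 75 min break → 5 h 24 min
Fri: 09:10–16:56 = 7 h 46 min
Sat: 08:40–15:04 = 6 h 24 min; less 75 min break → 5 h 9 min
Sun: 10:32–15:03 = 4 h 31 min; less 15 min break → 4 h 16 min
Total: 5 h 34 min + 9 h 28 min + 8 h 10 min + 5 h 24 min + 7 h 46 min + 5 h 9 min + 4 h 16 min = 45 h 47 min.

45 h 47 min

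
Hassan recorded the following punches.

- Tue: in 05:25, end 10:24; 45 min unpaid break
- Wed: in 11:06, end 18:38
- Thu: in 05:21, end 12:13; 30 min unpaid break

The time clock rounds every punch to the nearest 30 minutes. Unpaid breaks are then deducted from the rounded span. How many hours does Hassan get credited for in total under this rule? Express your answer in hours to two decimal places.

17.75 hours

Tue: in 05:25→05:30, out 10:24→10:30; 5 h 0 min − 45 min = 4 h 15 min
Wed: in 11:06→11:00, out 18:38→18:30; 7 h 30 min
Thu: in 05:21→05:30, out 12:13→12:00; 6 h 30 min − 30 min = 6 h 0 min
Total credited: 17 h 45 min.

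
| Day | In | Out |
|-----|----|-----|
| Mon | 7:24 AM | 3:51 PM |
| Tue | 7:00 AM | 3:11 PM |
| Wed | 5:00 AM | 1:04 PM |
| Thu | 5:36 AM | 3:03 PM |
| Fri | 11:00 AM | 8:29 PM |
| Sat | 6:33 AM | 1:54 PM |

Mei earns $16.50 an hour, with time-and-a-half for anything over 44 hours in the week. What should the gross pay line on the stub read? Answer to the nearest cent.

Mon: 7:24 AM–3:51 PM = 8 h 27 min
Tue: 7:00 AM–3:11 PM = 8 h 11 min
Wed: 5:00 AM–1:04 PM = 8 h 4 min
Thu: 5:36 AM–3:03 PM = 9 h 27 min
Fri: 11:00 AM–8:29 PM = 9 h 29 min
Sat: 6:33 AM–1:54 PM = 7 h 21 min
Total worked: 50 h 59 min = 3059 min.
Regular 44 h 0 min = 2640 min at $16.50/h; overtime 6 h 59 min = 419 min at $24.75/h.
Pay = (2640 × $16.50 + 419 × $24.75) ÷ 60 = $898.84.

$898.84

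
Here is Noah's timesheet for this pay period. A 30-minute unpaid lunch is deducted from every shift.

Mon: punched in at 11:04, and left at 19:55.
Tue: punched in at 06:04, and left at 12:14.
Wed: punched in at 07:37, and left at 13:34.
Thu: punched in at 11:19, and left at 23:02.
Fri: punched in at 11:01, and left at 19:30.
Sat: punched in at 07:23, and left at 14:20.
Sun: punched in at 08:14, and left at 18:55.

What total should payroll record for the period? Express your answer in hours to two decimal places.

55.30 hours

Mon: 11:04–19:55 = 8 h 51 min; less 30 min break → 8 h 21 min
Tue: 06:04–12:14 = 6 h 10 min; less 30 min break → 5 h 40 min
Wed: 07:37–13:34 = 5 h 57 min; less 30 min break → 5 h 27 min
Thu: 11:19–23:02 = 11 h 43 min; less 30 min break → 11 h 13 min
Fri: 11:01–19:30 = 8 h 29 min; less 30 min break → 7 h 59 min
Sat: 07:23–14:20 = 6 h 57 min; less 30 min break → 6 h 27 min
Sun: 08:14–18:55 = 10 h 41 min; less 30 min break → 10 h 11 min
Total: 8 h 21 min + 5 h 40 min + 5 h 27 min + 11 h 13 min + 7 h 59 min + 6 h 27 min + 10 h 11 min = 55 h 18 min.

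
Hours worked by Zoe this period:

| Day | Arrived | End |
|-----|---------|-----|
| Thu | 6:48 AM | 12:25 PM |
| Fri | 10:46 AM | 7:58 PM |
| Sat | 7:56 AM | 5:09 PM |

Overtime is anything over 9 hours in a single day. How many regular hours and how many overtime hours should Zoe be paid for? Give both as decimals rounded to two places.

Regular 23.62 hours, overtime 0.42 hours

Thu: 6:48 AM–12:25 PM = 5 h 37 min
Fri: 10:46 AM–7:58 PM = 9 h 12 min
Sat: 7:56 AM–5:09 PM = 9 h 13 min
Thu reg 5 h 37 min / OT 0 h 0 min; Fri reg 9 h 0 min / OT 0 h 12 min; Sat reg 9 h 0 min / OT 0 h 13 min.
Totals: regular 23 h 37 min, overtime 0 h 25 min.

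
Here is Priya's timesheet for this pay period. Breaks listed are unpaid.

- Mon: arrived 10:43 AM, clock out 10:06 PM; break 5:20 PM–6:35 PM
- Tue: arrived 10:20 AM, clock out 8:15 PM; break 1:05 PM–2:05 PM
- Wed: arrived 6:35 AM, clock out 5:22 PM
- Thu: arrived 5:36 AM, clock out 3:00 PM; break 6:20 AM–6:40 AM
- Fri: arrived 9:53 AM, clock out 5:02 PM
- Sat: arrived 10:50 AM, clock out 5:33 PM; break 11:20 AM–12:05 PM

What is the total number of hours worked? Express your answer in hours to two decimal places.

Mon: 10:43 AM–10:06 PM = 11 h 23 min; less 75 min break → 10 h 8 min
Tue: 10:20 AM–8:15 PM = 9 h 55 min; less 60 min break → 8 h 55 min
Wed: 6:35 AM–5:22 PM = 10 h 47 min
Thu: 5:36 AM–3:00 PM = 9 h 24 min; less 20 min break → 9 h 4 min
Fri: 9:53 AM–5:02 PM = 7 h 9 min
Sat: 10:50 AM–5:33 PM = 6 h 43 min; less 45 min break → 5 h 58 min
Total: 10 h 8 min + 8 h 55 min + 10 h 47 min + 9 h 4 min + 7 h 9 min + 5 h 58 min = 52 h 1 min.

52.02 hours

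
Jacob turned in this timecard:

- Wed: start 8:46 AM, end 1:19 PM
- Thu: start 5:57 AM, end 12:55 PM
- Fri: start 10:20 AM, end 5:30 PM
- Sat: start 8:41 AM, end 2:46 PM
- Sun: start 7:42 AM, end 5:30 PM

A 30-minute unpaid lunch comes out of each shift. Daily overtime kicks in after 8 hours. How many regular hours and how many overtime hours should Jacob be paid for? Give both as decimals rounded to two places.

Regular 30.77 hours, overtime 1.30 hours

Wed: 8:46 AM–1:19 PM = 4 h 33 min; less 30 min break → 4 h 3 min
Thu: 5:57 AM–12:55 PM = 6 h 58 min; less 30 min break → 6 h 28 min
Fri: 10:20 AM–5:30 PM = 7 h 10 min; less 30 min break → 6 h 40 min
Sat: 8:41 AM–2:46 PM = 6 h 5 min; less 30 min break → 5 h 35 min
Sun: 7:42 AM–5:30 PM = 9 h 48 min; less 30 min break → 9 h 18 min
Wed reg 4 h 3 min / OT 0 h 0 min; Thu reg 6 h 28 min / OT 0 h 0 min; Fri reg 6 h 40 min / OT 0 h 0 min; Sat reg 5 h 35 min / OT 0 h 0 min; Sun reg 8 h 0 min / OT 1 h 18 min.
Totals: regular 30 h 46 min, overtime 1 h 18 min.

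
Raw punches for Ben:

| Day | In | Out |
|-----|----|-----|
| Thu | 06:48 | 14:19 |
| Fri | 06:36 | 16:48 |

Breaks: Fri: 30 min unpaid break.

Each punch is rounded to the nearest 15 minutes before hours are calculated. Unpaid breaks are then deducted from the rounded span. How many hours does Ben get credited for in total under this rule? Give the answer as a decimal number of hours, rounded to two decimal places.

Thu: in 06:48→06:45, out 14:19→14:15; 7 h 30 min
Fri: in 06:36→06:30, out 16:48→16:45; 10 h 15 min − 30 min = 9 h 45 min
Total credited: 17 h 15 min.

17.25 hours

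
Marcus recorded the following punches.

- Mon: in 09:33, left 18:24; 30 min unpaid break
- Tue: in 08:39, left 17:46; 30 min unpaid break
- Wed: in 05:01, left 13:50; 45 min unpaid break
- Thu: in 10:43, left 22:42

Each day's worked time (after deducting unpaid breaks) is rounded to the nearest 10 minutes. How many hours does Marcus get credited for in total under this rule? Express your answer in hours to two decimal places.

Mon: 09:33–18:24 = 8 h 51 min − 30 min = 8 h 21 min → rounds to 8 h 20 min
Tue: 08:39–17:46 = 9 h 7 min − 30 min = 8 h 37 min → rounds to 8 h 40 min
Wed: 05:01–13:50 = 8 h 49 min − 45 min = 8 h 4 min → rounds to 8 h 0 min
Thu: 10:43–22:42 = 11 h 59 min → rounds to 12 h 0 min
Total credited: 37 h 0 min.

37.00 hours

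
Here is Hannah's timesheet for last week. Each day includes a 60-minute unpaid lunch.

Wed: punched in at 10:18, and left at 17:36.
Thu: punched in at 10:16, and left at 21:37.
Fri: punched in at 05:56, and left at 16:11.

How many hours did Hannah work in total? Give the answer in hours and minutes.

25 h 54 min

Wed: 10:18–17:36 = 7 h 18 min; less 60 min break → 6 h 18 min
Thu: 10:16–21:37 = 11 h 21 min; less 60 min break → 10 h 21 min
Fri: 05:56–16:11 = 10 h 15 min; less 60 min break → 9 h 15 min
Total: 6 h 18 min + 10 h 21 min + 9 h 15 min = 25 h 54 min.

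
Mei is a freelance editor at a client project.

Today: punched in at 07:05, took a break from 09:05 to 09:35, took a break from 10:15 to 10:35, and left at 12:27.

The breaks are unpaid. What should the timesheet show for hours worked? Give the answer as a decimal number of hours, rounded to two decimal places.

Today: 07:05–12:27 = 5 h 22 min; less 50 min break → 4 h 32 min

4.53 hours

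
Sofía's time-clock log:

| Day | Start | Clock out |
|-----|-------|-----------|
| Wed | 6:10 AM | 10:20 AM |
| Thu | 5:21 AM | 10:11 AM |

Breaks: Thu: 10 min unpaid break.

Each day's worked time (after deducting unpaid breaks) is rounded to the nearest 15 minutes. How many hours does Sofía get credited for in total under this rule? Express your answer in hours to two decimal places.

Wed: 6:10 AM–10:20 AM = 4 h 10 min → rounds to 4 h 15 min
Thu: 5:21 AM–10:11 AM = 4 h 50 min − 10 min = 4 h 40 min → rounds to 4 h 45 min
Total credited: 9 h 0 min.

9.00 hours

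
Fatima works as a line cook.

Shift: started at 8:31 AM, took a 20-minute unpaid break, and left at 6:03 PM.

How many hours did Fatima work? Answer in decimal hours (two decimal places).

Shift: 8:31 AM–6:03 PM = 9 h 32 min; less 20 min break → 9 h 12 min

9.20 hours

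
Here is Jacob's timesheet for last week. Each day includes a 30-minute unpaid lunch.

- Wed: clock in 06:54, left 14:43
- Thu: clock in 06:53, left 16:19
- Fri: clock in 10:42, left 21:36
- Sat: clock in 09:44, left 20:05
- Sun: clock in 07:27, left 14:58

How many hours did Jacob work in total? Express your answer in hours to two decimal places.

43.52 hours

Wed: 06:54–14:43 = 7 h 49 min; less 30 min break → 7 h 19 min
Thu: 06:53–16:19 = 9 h 26 min; less 30 min break → 8 h 56 min
Fri: 10:42–21:36 = 10 h 54 min; less 30 min break → 10 h 24 min
Sat: 09:44–20:05 = 10 h 21 min; less 30 min break → 9 h 51 min
Sun: 07:27–14:58 = 7 h 31 min; less 30 min break → 7 h 1 min
Total: 7 h 19 min + 8 h 56 min + 10 h 24 min + 9 h 51 min + 7 h 1 min = 43 h 31 min.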